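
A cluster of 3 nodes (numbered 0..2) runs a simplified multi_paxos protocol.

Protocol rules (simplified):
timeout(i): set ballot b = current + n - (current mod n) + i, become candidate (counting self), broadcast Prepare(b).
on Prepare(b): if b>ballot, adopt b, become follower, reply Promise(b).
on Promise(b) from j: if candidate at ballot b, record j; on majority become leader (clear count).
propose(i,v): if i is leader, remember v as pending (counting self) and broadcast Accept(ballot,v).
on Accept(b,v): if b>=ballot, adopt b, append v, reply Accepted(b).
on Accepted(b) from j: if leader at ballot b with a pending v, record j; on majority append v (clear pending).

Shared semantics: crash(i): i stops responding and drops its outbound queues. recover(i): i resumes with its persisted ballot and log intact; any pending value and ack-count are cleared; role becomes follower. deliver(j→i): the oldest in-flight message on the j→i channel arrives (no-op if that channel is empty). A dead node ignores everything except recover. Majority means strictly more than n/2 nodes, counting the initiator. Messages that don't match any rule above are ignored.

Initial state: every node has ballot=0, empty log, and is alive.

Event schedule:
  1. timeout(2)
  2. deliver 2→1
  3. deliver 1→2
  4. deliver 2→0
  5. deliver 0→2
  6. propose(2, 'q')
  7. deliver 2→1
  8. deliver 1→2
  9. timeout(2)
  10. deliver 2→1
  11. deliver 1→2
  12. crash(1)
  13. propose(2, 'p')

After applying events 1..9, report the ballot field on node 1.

5

e1 timeout(2): 2[cand,b=5,-]
e2 deliver 2→1: 1[foll,b=5,-]
e3 deliver 1→2: 2[lead,b=5,-]
e4 deliver 2→0: 0[foll,b=5,-]
e5 deliver 0→2: ·
e6 propose(2,'q'): ·
e7 deliver 2→1: 1[foll,b=5,q]
e8 deliver 1→2: 2[lead,b=5,q]
e9 timeout(2): 2[cand,b=8,q]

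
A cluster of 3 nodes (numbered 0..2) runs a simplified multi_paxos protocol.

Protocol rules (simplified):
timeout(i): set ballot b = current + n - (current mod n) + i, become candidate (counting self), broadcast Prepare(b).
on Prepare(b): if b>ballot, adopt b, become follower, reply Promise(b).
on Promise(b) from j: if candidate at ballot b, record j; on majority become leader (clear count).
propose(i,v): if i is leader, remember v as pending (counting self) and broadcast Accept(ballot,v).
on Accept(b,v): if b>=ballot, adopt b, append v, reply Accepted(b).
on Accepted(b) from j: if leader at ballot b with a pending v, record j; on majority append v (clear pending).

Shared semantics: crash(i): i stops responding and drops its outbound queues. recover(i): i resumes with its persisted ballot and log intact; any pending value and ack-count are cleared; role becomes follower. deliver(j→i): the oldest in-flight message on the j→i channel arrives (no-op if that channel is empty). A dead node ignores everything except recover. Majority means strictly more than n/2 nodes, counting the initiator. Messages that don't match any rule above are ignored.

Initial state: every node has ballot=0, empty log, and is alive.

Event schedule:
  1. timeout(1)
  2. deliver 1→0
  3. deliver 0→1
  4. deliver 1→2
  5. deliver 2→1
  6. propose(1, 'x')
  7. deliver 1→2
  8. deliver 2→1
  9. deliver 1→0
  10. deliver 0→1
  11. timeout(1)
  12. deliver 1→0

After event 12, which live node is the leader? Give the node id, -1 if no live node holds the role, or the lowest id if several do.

-1

step 1 timeout(1): 1={cand,b=4,log=-}
step 2 deliver 1→0: 0={foll,b=4,log=-}
step 3 deliver 0→1: 1={lead,b=4,log=-}
step 4 deliver 1→2: 2={foll,b=4,log=-}
step 5 deliver 2→1: —
step 6 propose(1,'x'): —
step 7 deliver 1→2: 2={foll,b=4,log=x}
step 8 deliver 2→1: 1={lead,b=4,log=x}
step 9 deliver 1→0: 0={foll,b=4,log=x}
step 10 deliver 0→1: —
step 11 timeout(1): 1={cand,b=7,log=x}
step 12 deliver 1→0: 0={foll,b=7,log=x}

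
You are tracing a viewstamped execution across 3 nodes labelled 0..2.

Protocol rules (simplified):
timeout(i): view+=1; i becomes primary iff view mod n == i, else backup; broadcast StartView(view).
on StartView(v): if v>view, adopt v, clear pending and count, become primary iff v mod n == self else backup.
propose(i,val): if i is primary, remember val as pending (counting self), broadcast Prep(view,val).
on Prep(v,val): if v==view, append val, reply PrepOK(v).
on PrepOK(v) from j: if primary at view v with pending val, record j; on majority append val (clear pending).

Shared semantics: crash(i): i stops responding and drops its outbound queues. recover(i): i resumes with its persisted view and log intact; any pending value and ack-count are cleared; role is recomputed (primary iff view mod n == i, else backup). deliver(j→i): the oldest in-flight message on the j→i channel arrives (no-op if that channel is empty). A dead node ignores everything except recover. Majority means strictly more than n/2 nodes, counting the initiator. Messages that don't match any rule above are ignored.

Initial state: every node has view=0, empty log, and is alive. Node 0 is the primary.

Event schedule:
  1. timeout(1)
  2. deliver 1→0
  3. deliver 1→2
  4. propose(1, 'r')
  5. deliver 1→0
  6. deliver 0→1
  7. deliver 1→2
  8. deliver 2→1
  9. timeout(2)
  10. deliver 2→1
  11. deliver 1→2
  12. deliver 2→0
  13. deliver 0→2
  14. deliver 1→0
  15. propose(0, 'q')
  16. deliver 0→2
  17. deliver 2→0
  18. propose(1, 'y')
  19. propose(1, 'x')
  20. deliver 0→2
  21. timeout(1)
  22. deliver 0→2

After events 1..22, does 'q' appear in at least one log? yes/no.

no

e1 timeout(1): 1[prim,v=1,-]
e2 deliver 1→0: 0[back,v=1,-]
e3 deliver 1→2: 2[back,v=1,-]
e4 propose(1,'r'): ·
e5 deliver 1→0: 0[back,v=1,r]
e6 deliver 0→1: 1[prim,v=1,r]
e7 deliver 1→2: 2[back,v=1,r]
e8 deliver 2→1: ·
e9 timeout(2): 2[prim,v=2,r]
e10 deliver 2→1: 1[back,v=2,r]
e11 deliver 1→2: ·
e12 deliver 2→0: 0[back,v=2,r]
e13 deliver 0→2: ·
e14 deliver 1→0: ·
e15 propose(0,'q'): ·
e16 deliver 0→2: ·
e17 deliver 2→0: ·
e18 propose(1,'y'): ·
e19 propose(1,'x'): ·
e20 deliver 0→2: ·
e21 timeout(1): 1[back,v=3,r]
e22 deliver 0→2: ·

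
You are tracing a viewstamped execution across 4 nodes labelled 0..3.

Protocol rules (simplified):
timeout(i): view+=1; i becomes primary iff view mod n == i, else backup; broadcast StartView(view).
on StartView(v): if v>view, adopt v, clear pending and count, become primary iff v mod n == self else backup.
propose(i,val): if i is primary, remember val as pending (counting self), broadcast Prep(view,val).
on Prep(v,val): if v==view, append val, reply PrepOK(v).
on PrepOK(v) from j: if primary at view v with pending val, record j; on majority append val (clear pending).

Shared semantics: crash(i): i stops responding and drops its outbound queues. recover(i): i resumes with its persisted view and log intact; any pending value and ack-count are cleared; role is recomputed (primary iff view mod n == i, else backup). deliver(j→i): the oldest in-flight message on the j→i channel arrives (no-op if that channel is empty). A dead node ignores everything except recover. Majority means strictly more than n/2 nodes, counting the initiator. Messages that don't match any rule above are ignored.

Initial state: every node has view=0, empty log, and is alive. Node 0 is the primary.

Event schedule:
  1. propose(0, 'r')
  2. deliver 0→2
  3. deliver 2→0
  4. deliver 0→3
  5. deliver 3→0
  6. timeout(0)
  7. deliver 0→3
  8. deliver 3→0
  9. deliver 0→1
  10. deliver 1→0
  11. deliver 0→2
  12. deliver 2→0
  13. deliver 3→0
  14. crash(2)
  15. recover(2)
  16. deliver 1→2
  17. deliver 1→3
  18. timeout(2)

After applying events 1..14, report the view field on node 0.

1

e1 propose(0,'r'): ·
e2 deliver 0→2: 2[back,v=0,r]
e3 deliver 2→0: ·
e4 deliver 0→3: 3[back,v=0,r]
e5 deliver 3→0: 0[prim,v=0,r]
e6 timeout(0): 0[back,v=1,r]
e7 deliver 0→3: 3[back,v=1,r]
e8 deliver 3→0: ·
e9 deliver 0→1: 1[back,v=0,r]
e10 deliver 1→0: ·
e11 deliver 0→2: 2[back,v=1,r]
e12 deliver 2→0: ·
e13 deliver 3→0: ·
e14 crash(2): 2[✗back,v=1,r]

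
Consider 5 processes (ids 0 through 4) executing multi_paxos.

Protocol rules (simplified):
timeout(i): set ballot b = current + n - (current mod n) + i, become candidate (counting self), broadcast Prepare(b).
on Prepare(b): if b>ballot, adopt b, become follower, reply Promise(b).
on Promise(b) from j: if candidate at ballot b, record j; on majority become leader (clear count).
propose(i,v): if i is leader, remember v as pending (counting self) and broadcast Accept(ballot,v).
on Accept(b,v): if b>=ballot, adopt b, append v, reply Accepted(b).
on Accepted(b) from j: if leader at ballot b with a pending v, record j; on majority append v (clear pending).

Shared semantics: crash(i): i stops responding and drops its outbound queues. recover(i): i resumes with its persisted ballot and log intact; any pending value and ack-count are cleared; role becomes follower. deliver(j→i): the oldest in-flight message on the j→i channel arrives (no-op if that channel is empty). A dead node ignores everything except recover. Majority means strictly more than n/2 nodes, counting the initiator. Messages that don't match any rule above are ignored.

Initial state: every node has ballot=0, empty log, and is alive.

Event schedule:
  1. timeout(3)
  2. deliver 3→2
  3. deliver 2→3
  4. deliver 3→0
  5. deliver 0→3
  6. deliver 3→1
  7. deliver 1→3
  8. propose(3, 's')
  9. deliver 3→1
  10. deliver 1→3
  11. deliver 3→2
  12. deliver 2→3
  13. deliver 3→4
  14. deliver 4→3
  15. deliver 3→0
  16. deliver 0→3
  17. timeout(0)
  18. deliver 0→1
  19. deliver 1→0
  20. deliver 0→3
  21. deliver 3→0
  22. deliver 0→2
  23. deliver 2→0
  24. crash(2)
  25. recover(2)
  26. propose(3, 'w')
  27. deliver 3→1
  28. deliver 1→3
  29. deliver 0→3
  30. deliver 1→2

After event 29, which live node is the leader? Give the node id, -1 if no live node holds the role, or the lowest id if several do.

e1 timeout(3): 3[cand,b=8,-]
e2 deliver 3→2: 2[foll,b=8,-]
e3 deliver 2→3: ·
e4 deliver 3→0: 0[foll,b=8,-]
e5 deliver 0→3: 3[lead,b=8,-]
e6 deliver 3→1: 1[foll,b=8,-]
e7 deliver 1→3: ·
e8 propose(3,'s'): ·
e9 deliver 3→1: 1[foll,b=8,s]
e10 deliver 1→3: ·
e11 deliver 3→2: 2[foll,b=8,s]
e12 deliver 2→3: 3[lead,b=8,s]
e13 deliver 3→4: 4[foll,b=8,-]
e14 deliver 4→3: ·
e15 deliver 3→0: 0[foll,b=8,s]
e16 deliver 0→3: ·
e17 timeout(0): 0[cand,b=10,s]
e18 deliver 0→1: 1[foll,b=10,s]
e19 deliver 1→0: ·
e20 deliver 0→3: 3[foll,b=10,s]
e21 deliver 3→0: 0[lead,b=10,s]
e22 deliver 0→2: 2[foll,b=10,s]
e23 deliver 2→0: ·
e24 crash(2): 2[✗foll,b=10,s]
e25 recover(2): 2[foll,b=10,s]
e26 propose(3,'w'): ·
e27 deliver 3→1: ·
e28 deliver 1→3: ·
e29 deliver 0→3: ·

0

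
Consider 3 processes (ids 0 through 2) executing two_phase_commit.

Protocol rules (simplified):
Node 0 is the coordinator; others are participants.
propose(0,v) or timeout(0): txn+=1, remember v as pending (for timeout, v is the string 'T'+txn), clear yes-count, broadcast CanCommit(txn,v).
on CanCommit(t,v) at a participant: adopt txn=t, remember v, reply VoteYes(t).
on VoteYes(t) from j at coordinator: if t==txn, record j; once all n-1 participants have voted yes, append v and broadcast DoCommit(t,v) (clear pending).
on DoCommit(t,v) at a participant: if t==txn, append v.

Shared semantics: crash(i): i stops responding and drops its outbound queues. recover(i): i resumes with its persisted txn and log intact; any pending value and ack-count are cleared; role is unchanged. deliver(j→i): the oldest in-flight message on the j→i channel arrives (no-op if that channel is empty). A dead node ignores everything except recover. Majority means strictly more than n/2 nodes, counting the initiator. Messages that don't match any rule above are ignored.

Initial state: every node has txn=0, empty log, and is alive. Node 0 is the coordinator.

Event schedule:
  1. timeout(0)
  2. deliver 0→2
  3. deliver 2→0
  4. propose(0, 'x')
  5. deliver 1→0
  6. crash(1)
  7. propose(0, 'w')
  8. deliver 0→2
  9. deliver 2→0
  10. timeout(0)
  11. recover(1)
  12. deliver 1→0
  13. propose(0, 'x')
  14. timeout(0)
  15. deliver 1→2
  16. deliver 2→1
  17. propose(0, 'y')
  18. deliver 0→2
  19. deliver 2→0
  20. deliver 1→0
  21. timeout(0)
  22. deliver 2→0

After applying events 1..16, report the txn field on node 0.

e1 timeout(0): 0[coor,t=1,-]
e2 deliver 0→2: 2[part,t=1,-]
e3 deliver 2→0: ·
e4 propose(0,'x'): 0[coor,t=2,-]
e5 deliver 1→0: ·
e6 crash(1): 1[✗part,t=0,-]
e7 propose(0,'w'): 0[coor,t=3,-]
e8 deliver 0→2: 2[part,t=2,-]
e9 deliver 2→0: ·
e10 timeout(0): 0[coor,t=4,-]
e11 recover(1): 1[part,t=0,-]
e12 deliver 1→0: ·
e13 propose(0,'x'): 0[coor,t=5,-]
e14 timeout(0): 0[coor,t=6,-]
e15 deliver 1→2: ·
e16 deliver 2→1: ·

6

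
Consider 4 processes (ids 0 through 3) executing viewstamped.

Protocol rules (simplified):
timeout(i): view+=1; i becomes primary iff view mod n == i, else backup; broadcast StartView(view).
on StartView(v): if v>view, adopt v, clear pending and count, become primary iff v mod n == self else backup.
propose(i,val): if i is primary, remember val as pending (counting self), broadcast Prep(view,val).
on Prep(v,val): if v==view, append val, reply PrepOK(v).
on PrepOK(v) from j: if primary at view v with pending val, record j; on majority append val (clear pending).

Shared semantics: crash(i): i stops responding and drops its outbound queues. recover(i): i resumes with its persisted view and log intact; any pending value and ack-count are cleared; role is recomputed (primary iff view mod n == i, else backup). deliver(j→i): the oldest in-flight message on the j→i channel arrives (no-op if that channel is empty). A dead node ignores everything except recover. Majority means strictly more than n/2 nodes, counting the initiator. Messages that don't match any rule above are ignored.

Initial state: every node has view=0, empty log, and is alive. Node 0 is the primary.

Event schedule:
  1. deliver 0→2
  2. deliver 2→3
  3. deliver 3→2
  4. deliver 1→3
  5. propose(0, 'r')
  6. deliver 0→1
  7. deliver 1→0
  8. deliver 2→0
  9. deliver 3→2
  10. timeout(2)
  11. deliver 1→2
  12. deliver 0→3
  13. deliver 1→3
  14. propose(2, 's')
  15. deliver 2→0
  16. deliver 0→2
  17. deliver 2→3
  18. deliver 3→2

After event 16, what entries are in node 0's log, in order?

empty

step 1 deliver 0→2: —
step 2 deliver 2→3: —
step 3 deliver 3→2: —
step 4 deliver 1→3: —
step 5 propose(0,'r'): —
step 6 deliver 0→1: 1={back,v=0,log=r}
step 7 deliver 1→0: —
step 8 deliver 2→0: —
step 9 deliver 3→2: —
step 10 timeout(2): 2={back,v=1,log=-}
step 11 deliver 1→2: —
step 12 deliver 0→3: 3={back,v=0,log=r}
step 13 deliver 1→3: —
step 14 propose(2,'s'): —
step 15 deliver 2→0: 0={back,v=1,log=-}
step 16 deliver 0→2: —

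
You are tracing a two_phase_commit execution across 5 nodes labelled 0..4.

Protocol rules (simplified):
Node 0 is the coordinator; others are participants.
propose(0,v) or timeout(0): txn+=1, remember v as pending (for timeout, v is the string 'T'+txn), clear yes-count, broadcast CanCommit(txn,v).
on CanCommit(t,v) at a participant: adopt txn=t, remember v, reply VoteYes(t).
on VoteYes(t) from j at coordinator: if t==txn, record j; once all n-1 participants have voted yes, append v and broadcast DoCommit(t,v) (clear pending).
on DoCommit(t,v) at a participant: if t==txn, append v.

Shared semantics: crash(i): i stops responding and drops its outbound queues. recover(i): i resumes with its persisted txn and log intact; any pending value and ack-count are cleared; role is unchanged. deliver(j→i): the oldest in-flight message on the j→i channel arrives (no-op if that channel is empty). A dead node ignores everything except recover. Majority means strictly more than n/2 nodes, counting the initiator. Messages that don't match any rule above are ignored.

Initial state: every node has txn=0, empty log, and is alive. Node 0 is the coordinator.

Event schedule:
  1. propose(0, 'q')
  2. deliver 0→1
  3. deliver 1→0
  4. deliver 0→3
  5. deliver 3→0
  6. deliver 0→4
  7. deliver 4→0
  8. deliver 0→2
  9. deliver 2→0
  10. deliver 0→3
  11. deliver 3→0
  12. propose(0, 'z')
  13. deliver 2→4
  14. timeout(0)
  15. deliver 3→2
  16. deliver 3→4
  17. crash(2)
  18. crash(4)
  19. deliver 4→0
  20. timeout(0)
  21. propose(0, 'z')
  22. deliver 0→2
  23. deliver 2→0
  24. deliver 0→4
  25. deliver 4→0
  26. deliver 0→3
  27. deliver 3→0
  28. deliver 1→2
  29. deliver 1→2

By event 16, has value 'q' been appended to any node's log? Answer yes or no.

1. propose(0,'q'):  <0:coor t1 ->
2. deliver 0→1:  <1:part t1 ->
3. deliver 1→0:  nop
4. deliver 0→3:  <3:part t1 ->
5. deliver 3→0:  nop
6. deliver 0→4:  <4:part t1 ->
7. deliver 4→0:  nop
8. deliver 0→2:  <2:part t1 ->
9. deliver 2→0:  <0:coor t1 q>
10. deliver 0→3:  <3:part t1 q>
11. deliver 3→0:  nop
12. propose(0,'z'):  <0:coor t2 q>
13. deliver 2→4:  nop
14. timeout(0):  <0:coor t3 q>
15. deliver 3→2:  nop
16. deliver 3→4:  nop

yes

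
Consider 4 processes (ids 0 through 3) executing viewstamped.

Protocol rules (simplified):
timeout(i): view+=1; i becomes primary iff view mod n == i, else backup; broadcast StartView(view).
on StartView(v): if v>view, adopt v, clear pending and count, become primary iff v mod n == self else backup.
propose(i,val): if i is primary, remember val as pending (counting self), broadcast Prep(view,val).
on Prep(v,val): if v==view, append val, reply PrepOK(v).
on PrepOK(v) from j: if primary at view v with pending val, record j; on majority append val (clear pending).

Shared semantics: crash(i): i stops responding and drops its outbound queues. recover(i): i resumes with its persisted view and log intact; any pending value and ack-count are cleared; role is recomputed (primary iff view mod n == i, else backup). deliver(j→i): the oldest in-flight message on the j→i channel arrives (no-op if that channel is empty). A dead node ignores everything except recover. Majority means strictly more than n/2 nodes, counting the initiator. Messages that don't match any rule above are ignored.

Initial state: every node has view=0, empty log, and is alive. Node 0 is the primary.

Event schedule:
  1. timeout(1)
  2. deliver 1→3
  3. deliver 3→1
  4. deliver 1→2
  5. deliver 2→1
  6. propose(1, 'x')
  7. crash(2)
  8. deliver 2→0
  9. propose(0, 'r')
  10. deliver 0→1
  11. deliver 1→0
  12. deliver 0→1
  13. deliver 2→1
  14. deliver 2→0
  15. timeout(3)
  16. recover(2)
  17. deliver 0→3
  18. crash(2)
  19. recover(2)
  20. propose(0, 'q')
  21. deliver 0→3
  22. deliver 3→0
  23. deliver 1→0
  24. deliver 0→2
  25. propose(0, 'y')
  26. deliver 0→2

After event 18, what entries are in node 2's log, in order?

empty

1. timeout(1):  <1:prim v1 ->
2. deliver 1→3:  <3:back v1 ->
3. deliver 3→1:  nop
4. deliver 1→2:  <2:back v1 ->
5. deliver 2→1:  nop
6. propose(1,'x'):  nop
7. crash(2):  <2:✗back v1 ->
8. deliver 2→0:  nop
9. propose(0,'r'):  nop
10. deliver 0→1:  nop
11. deliver 1→0:  <0:back v1 ->
12. deliver 0→1:  nop
13. deliver 2→1:  nop
14. deliver 2→0:  nop
15. timeout(3):  <3:back v2 ->
16. recover(2):  <2:back v1 ->
17. deliver 0→3:  nop
18. crash(2):  <2:✗back v1 ->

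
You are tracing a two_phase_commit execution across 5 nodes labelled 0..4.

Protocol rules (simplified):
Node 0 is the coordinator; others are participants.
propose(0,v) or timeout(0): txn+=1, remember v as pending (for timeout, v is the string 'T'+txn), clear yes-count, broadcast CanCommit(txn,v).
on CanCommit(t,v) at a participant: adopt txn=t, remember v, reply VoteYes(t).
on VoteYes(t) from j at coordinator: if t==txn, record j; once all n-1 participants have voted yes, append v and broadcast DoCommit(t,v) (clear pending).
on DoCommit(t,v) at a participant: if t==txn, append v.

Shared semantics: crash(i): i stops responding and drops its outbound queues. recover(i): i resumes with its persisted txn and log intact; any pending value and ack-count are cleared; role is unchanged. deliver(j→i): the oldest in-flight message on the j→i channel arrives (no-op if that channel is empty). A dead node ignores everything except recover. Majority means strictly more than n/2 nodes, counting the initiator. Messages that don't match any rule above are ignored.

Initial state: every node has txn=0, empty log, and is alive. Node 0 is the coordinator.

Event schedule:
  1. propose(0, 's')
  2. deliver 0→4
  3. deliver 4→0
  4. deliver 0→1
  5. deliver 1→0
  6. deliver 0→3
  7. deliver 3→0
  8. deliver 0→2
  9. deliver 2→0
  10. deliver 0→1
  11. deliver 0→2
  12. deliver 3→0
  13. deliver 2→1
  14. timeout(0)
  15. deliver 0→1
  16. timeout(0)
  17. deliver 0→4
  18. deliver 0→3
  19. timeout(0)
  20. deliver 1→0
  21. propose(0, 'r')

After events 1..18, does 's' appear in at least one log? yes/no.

yes

1. propose(0,'s'):  <0:coor t1 ->
2. deliver 0→4:  <4:part t1 ->
3. deliver 4→0:  nop
4. deliver 0→1:  <1:part t1 ->
5. deliver 1→0:  nop
6. deliver 0→3:  <3:part t1 ->
7. deliver 3→0:  nop
8. deliver 0→2:  <2:part t1 ->
9. deliver 2→0:  <0:coor t1 s>
10. deliver 0→1:  <1:part t1 s>
11. deliver 0→2:  <2:part t1 s>
12. deliver 3→0:  nop
13. deliver 2→1:  nop
14. timeout(0):  <0:coor t2 s>
15. deliver 0→1:  <1:part t2 s>
16. timeout(0):  <0:coor t3 s>
17. deliver 0→4:  <4:part t1 s>
18. deliver 0→3:  <3:part t1 s>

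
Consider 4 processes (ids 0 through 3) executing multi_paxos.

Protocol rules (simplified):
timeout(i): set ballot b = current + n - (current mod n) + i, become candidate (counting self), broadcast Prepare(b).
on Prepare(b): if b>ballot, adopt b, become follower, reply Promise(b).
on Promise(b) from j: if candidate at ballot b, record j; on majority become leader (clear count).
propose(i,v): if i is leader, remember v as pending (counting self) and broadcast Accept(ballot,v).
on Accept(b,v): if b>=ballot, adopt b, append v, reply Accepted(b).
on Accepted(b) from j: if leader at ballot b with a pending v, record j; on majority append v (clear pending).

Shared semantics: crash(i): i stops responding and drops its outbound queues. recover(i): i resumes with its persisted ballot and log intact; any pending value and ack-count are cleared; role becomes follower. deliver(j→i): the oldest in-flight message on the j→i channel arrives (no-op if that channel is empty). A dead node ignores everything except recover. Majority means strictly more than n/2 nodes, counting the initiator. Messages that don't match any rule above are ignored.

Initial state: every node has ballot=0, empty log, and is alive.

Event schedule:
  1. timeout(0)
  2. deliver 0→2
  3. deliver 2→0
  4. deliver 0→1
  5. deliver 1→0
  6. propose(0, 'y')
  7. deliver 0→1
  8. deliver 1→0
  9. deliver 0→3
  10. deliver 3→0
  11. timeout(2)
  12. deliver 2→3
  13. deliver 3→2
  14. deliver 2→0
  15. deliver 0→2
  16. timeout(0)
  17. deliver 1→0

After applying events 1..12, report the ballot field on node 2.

after 1 — timeout(0): n0:cand/b4/[-]
after 2 — deliver 0→2: n2:foll/b4/[-]
after 3 — deliver 2→0: ·
after 4 — deliver 0→1: n1:foll/b4/[-]
after 5 — deliver 1→0: n0:lead/b4/[-]
after 6 — propose(0,'y'): ·
after 7 — deliver 0→1: n1:foll/b4/[y]
after 8 — deliver 1→0: ·
after 9 — deliver 0→3: n3:foll/b4/[-]
after 10 — deliver 3→0: ·
after 11 — timeout(2): n2:cand/b10/[-]
after 12 — deliver 2→3: n3:foll/b10/[-]

10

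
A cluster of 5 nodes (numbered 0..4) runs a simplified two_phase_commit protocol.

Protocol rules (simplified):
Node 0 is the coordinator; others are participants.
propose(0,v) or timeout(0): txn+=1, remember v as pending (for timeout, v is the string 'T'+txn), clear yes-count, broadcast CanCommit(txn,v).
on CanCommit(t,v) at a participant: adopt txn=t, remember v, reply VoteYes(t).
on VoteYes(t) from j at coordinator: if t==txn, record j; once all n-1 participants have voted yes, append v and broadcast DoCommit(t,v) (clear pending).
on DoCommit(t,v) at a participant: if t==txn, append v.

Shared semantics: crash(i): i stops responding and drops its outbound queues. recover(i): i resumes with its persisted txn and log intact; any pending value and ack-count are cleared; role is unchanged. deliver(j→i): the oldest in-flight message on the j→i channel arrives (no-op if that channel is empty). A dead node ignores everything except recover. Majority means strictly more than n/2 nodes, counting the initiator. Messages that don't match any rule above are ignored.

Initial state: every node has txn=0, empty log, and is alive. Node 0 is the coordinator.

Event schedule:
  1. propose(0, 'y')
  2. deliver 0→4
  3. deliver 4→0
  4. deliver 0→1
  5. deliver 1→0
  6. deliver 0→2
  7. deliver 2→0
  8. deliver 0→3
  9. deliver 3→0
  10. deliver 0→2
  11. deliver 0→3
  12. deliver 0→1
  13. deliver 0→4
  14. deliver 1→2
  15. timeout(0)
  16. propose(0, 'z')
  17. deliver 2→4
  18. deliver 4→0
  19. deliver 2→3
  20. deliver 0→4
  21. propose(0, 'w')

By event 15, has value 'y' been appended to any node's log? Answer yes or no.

1. propose(0,'y'):  <0:coor t1 ->
2. deliver 0→4:  <4:part t1 ->
3. deliver 4→0:  nop
4. deliver 0→1:  <1:part t1 ->
5. deliver 1→0:  nop
6. deliver 0→2:  <2:part t1 ->
7. deliver 2→0:  nop
8. deliver 0→3:  <3:part t1 ->
9. deliver 3→0:  <0:coor t1 y>
10. deliver 0→2:  <2:part t1 y>
11. deliver 0→3:  <3:part t1 y>
12. deliver 0→1:  <1:part t1 y>
13. deliver 0→4:  <4:part t1 y>
14. deliver 1→2:  nop
15. timeout(0):  <0:coor t2 y>

yes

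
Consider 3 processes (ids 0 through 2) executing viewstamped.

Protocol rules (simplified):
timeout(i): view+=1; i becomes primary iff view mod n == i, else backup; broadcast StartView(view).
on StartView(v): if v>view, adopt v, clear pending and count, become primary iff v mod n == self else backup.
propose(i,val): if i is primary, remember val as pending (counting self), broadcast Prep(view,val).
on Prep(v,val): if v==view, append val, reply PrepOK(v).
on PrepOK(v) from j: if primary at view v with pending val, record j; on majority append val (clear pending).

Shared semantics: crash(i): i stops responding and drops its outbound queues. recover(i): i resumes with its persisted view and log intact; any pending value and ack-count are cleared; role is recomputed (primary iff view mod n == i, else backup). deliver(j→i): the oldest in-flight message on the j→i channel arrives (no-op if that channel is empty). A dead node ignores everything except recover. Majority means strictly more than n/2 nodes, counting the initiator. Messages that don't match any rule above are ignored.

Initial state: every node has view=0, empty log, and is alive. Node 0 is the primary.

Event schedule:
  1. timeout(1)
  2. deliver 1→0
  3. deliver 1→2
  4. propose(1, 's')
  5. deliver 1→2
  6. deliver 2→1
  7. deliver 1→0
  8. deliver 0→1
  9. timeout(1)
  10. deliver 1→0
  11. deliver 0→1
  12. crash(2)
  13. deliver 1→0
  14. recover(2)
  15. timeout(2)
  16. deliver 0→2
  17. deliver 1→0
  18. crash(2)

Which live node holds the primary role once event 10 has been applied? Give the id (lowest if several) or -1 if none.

-1

step 1 timeout(1): 1={prim,v=1,log=-}
step 2 deliver 1→0: 0={back,v=1,log=-}
step 3 deliver 1→2: 2={back,v=1,log=-}
step 4 propose(1,'s'): —
step 5 deliver 1→2: 2={back,v=1,log=s}
step 6 deliver 2→1: 1={prim,v=1,log=s}
step 7 deliver 1→0: 0={back,v=1,log=s}
step 8 deliver 0→1: —
step 9 timeout(1): 1={back,v=2,log=s}
step 10 deliver 1→0: 0={back,v=2,log=s}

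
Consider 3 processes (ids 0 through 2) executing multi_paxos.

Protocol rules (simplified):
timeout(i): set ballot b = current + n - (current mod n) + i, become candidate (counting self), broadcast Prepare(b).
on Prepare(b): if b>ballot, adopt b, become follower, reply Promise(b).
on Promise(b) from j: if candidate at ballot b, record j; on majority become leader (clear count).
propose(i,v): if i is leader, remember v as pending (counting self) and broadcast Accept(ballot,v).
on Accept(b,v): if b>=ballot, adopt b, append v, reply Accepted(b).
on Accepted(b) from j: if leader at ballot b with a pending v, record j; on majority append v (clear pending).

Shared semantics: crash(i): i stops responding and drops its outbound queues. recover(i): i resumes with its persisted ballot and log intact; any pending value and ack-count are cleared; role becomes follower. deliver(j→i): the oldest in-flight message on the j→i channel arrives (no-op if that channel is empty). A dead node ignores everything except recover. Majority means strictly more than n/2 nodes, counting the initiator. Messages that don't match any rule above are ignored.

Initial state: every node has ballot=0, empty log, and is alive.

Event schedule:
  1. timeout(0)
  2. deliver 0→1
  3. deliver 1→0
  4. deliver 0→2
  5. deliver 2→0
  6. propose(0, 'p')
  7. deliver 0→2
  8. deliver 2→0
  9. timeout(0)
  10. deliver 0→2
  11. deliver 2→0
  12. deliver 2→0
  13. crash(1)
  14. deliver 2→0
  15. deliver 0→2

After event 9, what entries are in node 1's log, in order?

[1] timeout(0) → N0(cand b3 [-])
[2] deliver 0→1 → N1(foll b3 [-])
[3] deliver 1→0 → N0(lead b3 [-])
[4] deliver 0→2 → N2(foll b3 [-])
[5] deliver 2→0 → ∅
[6] propose(0,'p') → ∅
[7] deliver 0→2 → N2(foll b3 [p])
[8] deliver 2→0 → N0(lead b3 [p])
[9] timeout(0) → N0(cand b6 [p])

empty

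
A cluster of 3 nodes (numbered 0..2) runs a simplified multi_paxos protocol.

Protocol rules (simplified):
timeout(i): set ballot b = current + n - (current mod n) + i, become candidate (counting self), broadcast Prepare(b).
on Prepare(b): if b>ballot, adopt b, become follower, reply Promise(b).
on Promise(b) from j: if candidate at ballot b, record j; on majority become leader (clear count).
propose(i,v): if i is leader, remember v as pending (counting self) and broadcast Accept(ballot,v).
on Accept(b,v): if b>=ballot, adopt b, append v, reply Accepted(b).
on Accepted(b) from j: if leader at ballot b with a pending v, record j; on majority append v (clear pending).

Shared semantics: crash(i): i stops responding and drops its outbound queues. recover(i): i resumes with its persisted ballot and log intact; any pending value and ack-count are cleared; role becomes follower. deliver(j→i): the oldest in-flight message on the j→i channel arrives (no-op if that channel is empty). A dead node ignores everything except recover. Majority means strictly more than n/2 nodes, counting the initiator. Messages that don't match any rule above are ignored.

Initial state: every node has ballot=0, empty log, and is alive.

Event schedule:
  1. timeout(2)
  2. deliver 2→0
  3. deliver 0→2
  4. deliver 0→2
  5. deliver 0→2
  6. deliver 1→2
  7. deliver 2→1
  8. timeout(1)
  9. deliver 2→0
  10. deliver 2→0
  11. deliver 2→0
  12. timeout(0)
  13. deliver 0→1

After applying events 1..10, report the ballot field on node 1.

7

[1] timeout(2) → N2(cand b5 [-])
[2] deliver 2→0 → N0(foll b5 [-])
[3] deliver 0→2 → N2(lead b5 [-])
[4] deliver 0→2 → ∅
[5] deliver 0→2 → ∅
[6] deliver 1→2 → ∅
[7] deliver 2→1 → N1(foll b5 [-])
[8] timeout(1) → N1(cand b7 [-])
[9] deliver 2→0 → ∅
[10] deliver 2→0 → ∅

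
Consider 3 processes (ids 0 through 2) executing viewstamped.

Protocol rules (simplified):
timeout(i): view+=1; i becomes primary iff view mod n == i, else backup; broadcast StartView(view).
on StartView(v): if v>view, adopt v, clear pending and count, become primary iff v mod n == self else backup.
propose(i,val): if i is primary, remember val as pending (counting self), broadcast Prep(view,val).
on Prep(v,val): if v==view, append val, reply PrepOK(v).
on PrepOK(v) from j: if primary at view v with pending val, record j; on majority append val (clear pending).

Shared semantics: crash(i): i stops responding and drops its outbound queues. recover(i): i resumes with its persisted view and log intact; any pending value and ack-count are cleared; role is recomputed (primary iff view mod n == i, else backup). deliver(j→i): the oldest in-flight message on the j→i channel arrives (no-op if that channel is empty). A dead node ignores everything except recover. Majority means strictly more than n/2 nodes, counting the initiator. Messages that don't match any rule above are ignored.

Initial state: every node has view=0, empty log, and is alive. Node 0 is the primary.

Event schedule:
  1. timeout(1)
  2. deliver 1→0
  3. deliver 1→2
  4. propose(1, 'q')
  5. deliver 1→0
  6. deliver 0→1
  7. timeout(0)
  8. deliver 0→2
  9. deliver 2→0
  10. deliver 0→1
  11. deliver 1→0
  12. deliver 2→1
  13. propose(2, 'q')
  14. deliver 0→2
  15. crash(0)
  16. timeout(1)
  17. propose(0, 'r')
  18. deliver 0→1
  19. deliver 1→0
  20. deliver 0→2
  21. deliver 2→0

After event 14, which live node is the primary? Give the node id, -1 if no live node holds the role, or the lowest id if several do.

2

step 1 timeout(1): 1={prim,v=1,log=-}
step 2 deliver 1→0: 0={back,v=1,log=-}
step 3 deliver 1→2: 2={back,v=1,log=-}
step 4 propose(1,'q'): —
step 5 deliver 1→0: 0={back,v=1,log=q}
step 6 deliver 0→1: 1={prim,v=1,log=q}
step 7 timeout(0): 0={back,v=2,log=q}
step 8 deliver 0→2: 2={prim,v=2,log=-}
step 9 deliver 2→0: —
step 10 deliver 0→1: 1={back,v=2,log=q}
step 11 deliver 1→0: —
step 12 deliver 2→1: —
step 13 propose(2,'q'): —
step 14 deliver 0→2: —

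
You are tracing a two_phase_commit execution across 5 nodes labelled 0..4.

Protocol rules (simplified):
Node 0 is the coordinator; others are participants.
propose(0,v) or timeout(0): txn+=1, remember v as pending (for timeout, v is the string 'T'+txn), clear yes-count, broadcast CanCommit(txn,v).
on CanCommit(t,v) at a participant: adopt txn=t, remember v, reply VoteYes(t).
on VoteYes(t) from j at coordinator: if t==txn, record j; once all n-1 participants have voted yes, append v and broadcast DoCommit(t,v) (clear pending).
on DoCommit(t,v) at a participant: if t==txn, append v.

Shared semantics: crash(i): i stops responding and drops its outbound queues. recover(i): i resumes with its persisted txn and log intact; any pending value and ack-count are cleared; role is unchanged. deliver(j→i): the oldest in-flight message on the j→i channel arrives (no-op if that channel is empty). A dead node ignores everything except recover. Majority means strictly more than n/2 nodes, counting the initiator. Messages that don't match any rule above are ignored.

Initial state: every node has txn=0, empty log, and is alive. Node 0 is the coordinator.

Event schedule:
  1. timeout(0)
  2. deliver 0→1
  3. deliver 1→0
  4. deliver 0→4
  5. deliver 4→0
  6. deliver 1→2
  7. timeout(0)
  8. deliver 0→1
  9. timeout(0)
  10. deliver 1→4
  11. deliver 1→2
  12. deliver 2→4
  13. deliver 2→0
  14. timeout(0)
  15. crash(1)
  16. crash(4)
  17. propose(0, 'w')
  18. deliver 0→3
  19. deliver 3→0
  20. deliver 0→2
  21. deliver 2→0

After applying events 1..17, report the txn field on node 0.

5

step 1 timeout(0): 0={coor,t=1,log=-}
step 2 deliver 0→1: 1={part,t=1,log=-}
step 3 deliver 1→0: —
step 4 deliver 0→4: 4={part,t=1,log=-}
step 5 deliver 4→0: —
step 6 deliver 1→2: —
step 7 timeout(0): 0={coor,t=2,log=-}
step 8 deliver 0→1: 1={part,t=2,log=-}
step 9 timeout(0): 0={coor,t=3,log=-}
step 10 deliver 1→4: —
step 11 deliver 1→2: —
step 12 deliver 2→4: —
step 13 deliver 2→0: —
step 14 timeout(0): 0={coor,t=4,log=-}
step 15 crash(1): 1={✗part,t=2,log=-}
step 16 crash(4): 4={✗part,t=1,log=-}
step 17 propose(0,'w'): 0={coor,t=5,log=-}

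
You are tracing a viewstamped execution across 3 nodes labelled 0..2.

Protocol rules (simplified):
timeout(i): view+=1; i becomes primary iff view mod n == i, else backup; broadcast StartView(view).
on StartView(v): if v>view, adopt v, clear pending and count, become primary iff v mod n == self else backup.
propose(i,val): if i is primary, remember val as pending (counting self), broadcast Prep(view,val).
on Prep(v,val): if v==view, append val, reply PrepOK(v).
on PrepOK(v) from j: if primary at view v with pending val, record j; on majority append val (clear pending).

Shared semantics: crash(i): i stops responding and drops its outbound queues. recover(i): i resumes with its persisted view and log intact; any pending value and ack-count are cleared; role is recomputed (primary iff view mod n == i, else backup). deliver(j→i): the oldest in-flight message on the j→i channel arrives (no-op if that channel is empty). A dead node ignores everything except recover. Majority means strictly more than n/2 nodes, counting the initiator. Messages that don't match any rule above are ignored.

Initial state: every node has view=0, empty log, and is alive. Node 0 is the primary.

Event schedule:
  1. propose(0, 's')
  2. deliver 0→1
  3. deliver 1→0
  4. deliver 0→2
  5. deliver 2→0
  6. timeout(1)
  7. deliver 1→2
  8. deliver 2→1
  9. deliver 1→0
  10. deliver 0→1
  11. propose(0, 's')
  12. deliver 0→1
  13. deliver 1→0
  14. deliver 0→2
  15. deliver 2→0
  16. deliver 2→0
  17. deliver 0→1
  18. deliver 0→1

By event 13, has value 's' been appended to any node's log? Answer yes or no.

yes

[1] propose(0,'s') → ∅
[2] deliver 0→1 → N1(back v0 [s])
[3] deliver 1→0 → N0(prim v0 [s])
[4] deliver 0→2 → N2(back v0 [s])
[5] deliver 2→0 → ∅
[6] timeout(1) → N1(prim v1 [s])
[7] deliver 1→2 → N2(back v1 [s])
[8] deliver 2→1 → ∅
[9] deliver 1→0 → N0(back v1 [s])
[10] deliver 0→1 → ∅
[11] propose(0,'s') → ∅
[12] deliver 0→1 → ∅
[13] deliver 1→0 → ∅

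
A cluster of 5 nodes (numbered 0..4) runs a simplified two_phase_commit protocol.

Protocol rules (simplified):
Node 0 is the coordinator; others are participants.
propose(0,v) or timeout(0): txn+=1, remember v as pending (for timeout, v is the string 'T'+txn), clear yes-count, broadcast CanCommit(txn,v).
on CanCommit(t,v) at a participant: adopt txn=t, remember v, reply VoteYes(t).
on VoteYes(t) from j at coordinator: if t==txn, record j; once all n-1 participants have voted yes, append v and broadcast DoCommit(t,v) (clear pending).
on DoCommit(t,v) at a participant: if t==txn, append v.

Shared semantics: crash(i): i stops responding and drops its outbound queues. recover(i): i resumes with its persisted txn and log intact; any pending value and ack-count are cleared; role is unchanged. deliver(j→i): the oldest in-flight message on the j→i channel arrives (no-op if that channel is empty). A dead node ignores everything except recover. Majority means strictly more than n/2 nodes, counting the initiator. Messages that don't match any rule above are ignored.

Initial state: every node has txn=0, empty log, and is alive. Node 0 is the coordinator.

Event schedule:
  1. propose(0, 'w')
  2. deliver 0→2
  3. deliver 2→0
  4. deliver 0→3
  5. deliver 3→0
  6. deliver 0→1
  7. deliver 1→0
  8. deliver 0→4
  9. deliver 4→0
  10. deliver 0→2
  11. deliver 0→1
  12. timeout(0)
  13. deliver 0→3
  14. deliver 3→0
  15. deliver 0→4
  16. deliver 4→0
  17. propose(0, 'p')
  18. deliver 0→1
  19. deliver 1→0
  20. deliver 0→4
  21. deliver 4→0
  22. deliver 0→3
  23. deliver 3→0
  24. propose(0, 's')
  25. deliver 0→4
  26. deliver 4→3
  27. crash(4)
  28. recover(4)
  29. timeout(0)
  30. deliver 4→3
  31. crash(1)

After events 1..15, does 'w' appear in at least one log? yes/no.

yes

e1 propose(0,'w'): 0[coor,t=1,-]
e2 deliver 0→2: 2[part,t=1,-]
e3 deliver 2→0: ·
e4 deliver 0→3: 3[part,t=1,-]
e5 deliver 3→0: ·
e6 deliver 0→1: 1[part,t=1,-]
e7 deliver 1→0: ·
e8 deliver 0→4: 4[part,t=1,-]
e9 deliver 4→0: 0[coor,t=1,w]
e10 deliver 0→2: 2[part,t=1,w]
e11 deliver 0→1: 1[part,t=1,w]
e12 timeout(0): 0[coor,t=2,w]
e13 deliver 0→3: 3[part,t=1,w]
e14 deliver 3→0: ·
e15 deliver 0→4: 4[part,t=1,w]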